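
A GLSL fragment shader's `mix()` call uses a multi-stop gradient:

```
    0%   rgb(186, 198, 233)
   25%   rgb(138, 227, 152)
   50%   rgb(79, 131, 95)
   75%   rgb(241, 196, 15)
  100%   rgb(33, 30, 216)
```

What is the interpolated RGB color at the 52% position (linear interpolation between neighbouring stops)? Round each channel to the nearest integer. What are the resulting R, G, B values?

52% lies between the 50% and 75% stops, so the local fraction is t = (52 − 50)/(75 − 50) = 2/25 ≈ 0.08.
R = 79 + 0.08 × (241 − 79) = 91.96 → 92
G = 131 + 0.08 × (196 − 131) = 136.2 → 136
B = 95 + 0.08 × (15 − 95) = 88.6 → 89

(92, 136, 89)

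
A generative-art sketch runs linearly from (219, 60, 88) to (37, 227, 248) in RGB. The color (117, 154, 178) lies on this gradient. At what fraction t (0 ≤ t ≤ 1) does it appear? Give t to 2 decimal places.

0.56

Invert the lerp on the R channel (largest span, 182): t = (117 − 219) / (37 − 219) = -102/-182 = 0.56044.
Check on G: (154 − 60)/(227 − 60) = 0.5629 ✓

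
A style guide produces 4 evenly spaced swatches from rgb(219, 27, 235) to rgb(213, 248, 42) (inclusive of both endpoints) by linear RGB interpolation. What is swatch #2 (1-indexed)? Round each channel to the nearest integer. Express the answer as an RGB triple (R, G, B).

(217, 101, 171)

With 4 swatches and endpoints inclusive, swatch 2 sits at t = (2 − 1)/(4 − 1) = 1/3 ≈ 0.3333.
R = 219 + 0.3333 × (213 − 219) = 217 → 217
G = 27 + 0.3333 × (248 − 27) = 100.659 → 101
B = 235 + 0.3333 × (42 − 235) = 170.673 → 171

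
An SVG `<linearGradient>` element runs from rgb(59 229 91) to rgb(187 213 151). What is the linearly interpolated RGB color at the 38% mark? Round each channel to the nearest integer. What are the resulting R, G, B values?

(108, 223, 114)

38% corresponds to t = 0.38.
R = 59 + 0.38 × (187 − 59) = 59 + 0.38 × 128 = 107.64 → 108
G = 229 + 0.38 × (213 − 229) = 229 + 0.38 × -16 = 222.92 → 223
B = 91 + 0.38 × (151 − 91) = 91 + 0.38 × 60 = 113.8 → 114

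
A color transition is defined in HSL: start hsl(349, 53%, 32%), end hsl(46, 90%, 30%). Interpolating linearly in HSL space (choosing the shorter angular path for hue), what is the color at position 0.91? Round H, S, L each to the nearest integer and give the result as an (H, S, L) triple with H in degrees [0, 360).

Hue: 46 − 349 = -303°, but |-303| > 180 so the shorter arc goes the other way: Δh = -303 + 360 = 57°.
H = 349 + 0.91 × (57) = 400.87 → 401 → 401 mod 360 = 41°
S = 53 + 0.91 × (90 − 53) = 86.67 → 87%
L = 32 + 0.91 × (30 − 32) = 30.18 → 30%

(41, 87, 30)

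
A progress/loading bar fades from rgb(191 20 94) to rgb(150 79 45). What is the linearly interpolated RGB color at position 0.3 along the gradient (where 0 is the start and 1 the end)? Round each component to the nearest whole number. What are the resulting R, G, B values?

(179, 38, 79)

R = 191 + 0.3 × (150 − 191) = 191 + 0.3 × -41 = 178.7 → 179
G = 20 + 0.3 × (79 − 20) = 20 + 0.3 × 59 = 37.7 → 38
B = 94 + 0.3 × (45 − 94) = 94 + 0.3 × -49 = 79.3 → 79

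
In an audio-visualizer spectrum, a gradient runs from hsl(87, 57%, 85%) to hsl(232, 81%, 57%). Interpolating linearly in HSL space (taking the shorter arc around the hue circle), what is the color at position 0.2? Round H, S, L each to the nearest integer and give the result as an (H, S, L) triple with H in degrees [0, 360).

(116, 62, 79)

Hue arc: Δh = 232 − 87 = 145° (|Δh| ≤ 180, already the shorter path).
H = 87 + 0.2 × (145) = 116 → 116°
S = 57 + 0.2 × (81 − 57) = 61.8 → 62%
L = 85 + 0.2 × (57 − 85) = 79.4 → 79%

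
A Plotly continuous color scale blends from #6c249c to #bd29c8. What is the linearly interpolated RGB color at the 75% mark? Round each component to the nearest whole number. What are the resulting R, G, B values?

#6c249c → (108, 36, 156); #bd29c8 → (189, 41, 200).
75% corresponds to t = 0.75.
R = 108 + 0.75 × (189 − 108) = 108 + 0.75 × 81 = 168.75 → 169
G = 36 + 0.75 × (41 − 36) = 36 + 0.75 × 5 = 39.75 → 40
B = 156 + 0.75 × (200 − 156) = 156 + 0.75 × 44 = 189 → 189

(169, 40, 189)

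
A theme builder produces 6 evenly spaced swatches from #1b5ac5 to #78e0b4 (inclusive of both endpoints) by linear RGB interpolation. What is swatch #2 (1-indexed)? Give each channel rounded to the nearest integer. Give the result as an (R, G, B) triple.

(46, 117, 194)

With 6 swatches and endpoints inclusive, swatch 2 sits at t = (2 − 1)/(6 − 1) = 1/5 ≈ 0.2.
#1b5ac5 → (27, 90, 197); #78e0b4 → (120, 224, 180).
R = 27 + 0.2 × (120 − 27) = 45.6 → 46
G = 90 + 0.2 × (224 − 90) = 116.8 → 117
B = 197 + 0.2 × (180 − 197) = 193.6 → 194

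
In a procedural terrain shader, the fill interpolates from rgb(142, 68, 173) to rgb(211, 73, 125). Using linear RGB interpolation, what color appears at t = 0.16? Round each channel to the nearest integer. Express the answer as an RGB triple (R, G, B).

R = 142 + 0.16 × (211 − 142) = 142 + 0.16 × 69 = 153.04 → 153
G = 68 + 0.16 × (73 − 68) = 68 + 0.16 × 5 = 68.8 → 69
B = 173 + 0.16 × (125 − 173) = 173 + 0.16 × -48 = 165.32 → 165

(153, 69, 165)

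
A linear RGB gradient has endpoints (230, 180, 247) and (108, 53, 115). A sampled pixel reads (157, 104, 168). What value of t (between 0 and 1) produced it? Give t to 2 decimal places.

0.60

Invert the lerp on the B channel (largest span, 132): t = (168 − 247) / (115 − 247) = -79/-132 = 0.59848.
Check on R: (157 − 230)/(108 − 230) = 0.5984 ✓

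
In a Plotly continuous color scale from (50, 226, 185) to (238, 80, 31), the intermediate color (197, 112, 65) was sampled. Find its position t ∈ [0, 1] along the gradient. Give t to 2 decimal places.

0.78

Invert the lerp on the R channel (largest span, 188): t = (197 − 50) / (238 − 50) = 147/188 = 0.78191.
Check on G: (112 − 226)/(80 − 226) = 0.7808 ✓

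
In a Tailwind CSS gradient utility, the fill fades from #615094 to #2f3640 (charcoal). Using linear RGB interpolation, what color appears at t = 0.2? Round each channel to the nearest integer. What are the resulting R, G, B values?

#615094 → (97, 80, 148); #2f3640 → (47, 54, 64).
R = 97 + 0.2 × (47 − 97) = 97 + 0.2 × -50 = 87 → 87
G = 80 + 0.2 × (54 − 80) = 80 + 0.2 × -26 = 74.8 → 75
B = 148 + 0.2 × (64 − 148) = 148 + 0.2 × -84 = 131.2 → 131
So the blended color is (87, 75, 131), about #574b83.

(87, 75, 131)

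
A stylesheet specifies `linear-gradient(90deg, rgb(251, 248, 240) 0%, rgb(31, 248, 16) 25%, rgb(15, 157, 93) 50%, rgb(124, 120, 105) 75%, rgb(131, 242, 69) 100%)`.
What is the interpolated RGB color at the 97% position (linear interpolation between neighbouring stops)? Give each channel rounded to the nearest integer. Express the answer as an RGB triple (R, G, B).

97% lies between the 75% and 100% stops, so the local fraction is t = (97 − 75)/(100 − 75) = 22/25 ≈ 0.88.
R = 124 + 0.88 × (131 − 124) = 130.16 → 130
G = 120 + 0.88 × (242 − 120) = 227.36 → 227
B = 105 + 0.88 × (69 − 105) = 73.32 → 73

(130, 227, 73)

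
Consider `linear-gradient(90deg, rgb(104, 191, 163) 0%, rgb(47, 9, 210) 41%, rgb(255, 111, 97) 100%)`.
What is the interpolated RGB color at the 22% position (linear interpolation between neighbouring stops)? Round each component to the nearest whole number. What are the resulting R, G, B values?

(73, 93, 188)

22% lies between the 0% and 41% stops, so the local fraction is t = (22 − 0)/(41 − 0) = 22/41 ≈ 0.5366.
R = 104 + 0.5366 × (47 − 104) = 73.414 → 73
G = 191 + 0.5366 × (9 − 191) = 93.339 → 93
B = 163 + 0.5366 × (210 − 163) = 188.22 → 188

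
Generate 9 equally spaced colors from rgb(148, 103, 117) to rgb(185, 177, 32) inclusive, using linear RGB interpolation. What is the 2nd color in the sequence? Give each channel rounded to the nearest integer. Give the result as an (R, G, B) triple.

(153, 112, 106)

With 9 swatches and endpoints inclusive, swatch 2 sits at t = (2 − 1)/(9 − 1) = 1/8 ≈ 0.125.
R = 148 + 0.125 × (185 − 148) = 152.625 → 153
G = 103 + 0.125 × (177 − 103) = 112.25 → 112
B = 117 + 0.125 × (32 − 117) = 106.375 → 106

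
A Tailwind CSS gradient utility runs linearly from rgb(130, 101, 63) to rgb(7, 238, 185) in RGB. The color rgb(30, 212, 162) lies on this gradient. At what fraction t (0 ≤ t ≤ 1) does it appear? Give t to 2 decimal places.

Invert the lerp on the G channel (largest span, 137): t = (212 − 101) / (238 − 101) = 111/137 = 0.81022.
Check on R: (30 − 130)/(7 − 130) = 0.813 ✓

0.81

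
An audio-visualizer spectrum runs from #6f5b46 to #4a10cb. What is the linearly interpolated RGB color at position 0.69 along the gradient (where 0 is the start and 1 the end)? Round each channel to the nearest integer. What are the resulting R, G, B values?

#6f5b46 → (111, 91, 70); #4a10cb → (74, 16, 203).
R = 111 + 0.69 × (74 − 111) = 111 + 0.69 × -37 = 85.47 → 85
G = 91 + 0.69 × (16 − 91) = 91 + 0.69 × -75 = 39.25 → 39
B = 70 + 0.69 × (203 − 70) = 70 + 0.69 × 133 = 161.77 → 162

(85, 39, 162)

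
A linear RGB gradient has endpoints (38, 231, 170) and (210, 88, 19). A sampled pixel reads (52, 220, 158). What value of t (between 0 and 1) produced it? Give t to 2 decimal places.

0.08

Invert the lerp on the R channel (largest span, 172): t = (52 − 38) / (210 − 38) = 14/172 = 0.081395.
Check on G: (220 − 231)/(88 − 231) = 0.07692 ✓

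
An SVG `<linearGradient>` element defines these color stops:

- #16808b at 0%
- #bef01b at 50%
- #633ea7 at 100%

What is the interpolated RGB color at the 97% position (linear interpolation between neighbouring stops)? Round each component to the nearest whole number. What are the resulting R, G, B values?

(104, 73, 159)

97% lies between the 50% and 100% stops, so the local fraction is t = (97 − 50)/(100 − 50) = 47/50 ≈ 0.94.
#bef01b → (190, 240, 27); #633ea7 → (99, 62, 167).
R = 190 + 0.94 × (99 − 190) = 104.46 → 104
G = 240 + 0.94 × (62 − 240) = 72.68 → 73
B = 27 + 0.94 × (167 − 27) = 158.6 → 159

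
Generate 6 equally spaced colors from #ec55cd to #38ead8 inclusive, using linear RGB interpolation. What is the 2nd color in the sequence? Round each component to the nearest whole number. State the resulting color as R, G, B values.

With 6 swatches and endpoints inclusive, swatch 2 sits at t = (2 − 1)/(6 − 1) = 1/5 ≈ 0.2.
#ec55cd → (236, 85, 205); #38ead8 → (56, 234, 216).
R = 236 + 0.2 × (56 − 236) = 200 → 200
G = 85 + 0.2 × (234 − 85) = 114.8 → 115
B = 205 + 0.2 × (216 − 205) = 207.2 → 207

(200, 115, 207)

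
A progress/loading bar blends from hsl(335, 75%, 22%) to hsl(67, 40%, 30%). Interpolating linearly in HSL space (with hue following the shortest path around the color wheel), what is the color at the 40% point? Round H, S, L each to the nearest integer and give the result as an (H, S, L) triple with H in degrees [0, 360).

Hue: 67 − 335 = -268°, but |-268| > 180 so the shorter arc goes the other way: Δh = -268 + 360 = 92°.
H = 335 + 0.4 × (92) = 371.8 → 372 → 372 mod 360 = 12°
S = 75 + 0.4 × (40 − 75) = 61 → 61%
L = 22 + 0.4 × (30 − 22) = 25.2 → 25%

(12, 61, 25)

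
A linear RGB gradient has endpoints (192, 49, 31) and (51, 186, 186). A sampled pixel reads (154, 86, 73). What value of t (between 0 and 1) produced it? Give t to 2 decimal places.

0.27

Invert the lerp on the B channel (largest span, 155): t = (73 − 31) / (186 − 31) = 42/155 = 0.27097.
Check on R: (154 − 192)/(51 − 192) = 0.2695 ✓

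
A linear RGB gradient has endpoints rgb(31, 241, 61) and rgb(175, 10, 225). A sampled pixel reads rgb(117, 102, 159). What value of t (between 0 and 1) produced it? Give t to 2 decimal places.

0.60

Invert the lerp on the G channel (largest span, 231): t = (102 − 241) / (10 − 241) = -139/-231 = 0.60173.
Check on R: (117 − 31)/(175 − 31) = 0.5972 ✓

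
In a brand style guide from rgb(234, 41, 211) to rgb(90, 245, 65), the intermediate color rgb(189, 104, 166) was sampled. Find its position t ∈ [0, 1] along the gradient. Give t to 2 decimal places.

0.31

Invert the lerp on the G channel (largest span, 204): t = (104 − 41) / (245 − 41) = 63/204 = 0.30882.
Check on R: (189 − 234)/(90 − 234) = 0.3125 ✓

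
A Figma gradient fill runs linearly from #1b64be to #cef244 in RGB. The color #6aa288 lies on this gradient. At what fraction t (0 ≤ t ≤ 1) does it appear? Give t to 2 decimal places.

Invert the lerp on the R channel (largest span, 179): t = (106 − 27) / (206 − 27) = 79/179 = 0.44134.
Check on G: (162 − 100)/(242 − 100) = 0.4366 ✓

0.44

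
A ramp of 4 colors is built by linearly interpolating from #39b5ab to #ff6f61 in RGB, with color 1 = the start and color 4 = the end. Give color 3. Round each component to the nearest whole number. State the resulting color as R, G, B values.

With 4 swatches and endpoints inclusive, swatch 3 sits at t = (3 − 1)/(4 − 1) = 2/3 ≈ 0.6667.
#39b5ab → (57, 181, 171); #ff6f61 → (255, 111, 97).
R = 57 + 0.6667 × (255 − 57) = 189.007 → 189
G = 181 + 0.6667 × (111 − 181) = 134.331 → 134
B = 171 + 0.6667 × (97 − 171) = 121.664 → 122

(189, 134, 122)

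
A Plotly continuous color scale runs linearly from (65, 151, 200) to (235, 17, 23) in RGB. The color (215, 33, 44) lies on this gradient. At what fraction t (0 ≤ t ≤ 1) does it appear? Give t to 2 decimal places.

Invert the lerp on the B channel (largest span, 177): t = (44 − 200) / (23 − 200) = -156/-177 = 0.88136.
Check on R: (215 − 65)/(235 − 65) = 0.8824 ✓

0.88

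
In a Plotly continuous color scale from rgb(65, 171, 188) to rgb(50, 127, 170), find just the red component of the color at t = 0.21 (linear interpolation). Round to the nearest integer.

62

R = 65 + 0.21 × (50 − 65) = 61.85 → 62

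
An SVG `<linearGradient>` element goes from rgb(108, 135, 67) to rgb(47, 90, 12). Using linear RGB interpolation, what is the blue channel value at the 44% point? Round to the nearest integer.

B = 67 + 0.44 × (12 − 67) = 42.8 → 43

43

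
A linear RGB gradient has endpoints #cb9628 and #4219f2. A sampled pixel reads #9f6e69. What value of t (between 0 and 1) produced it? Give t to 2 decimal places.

0.32

Invert the lerp on the B channel (largest span, 202): t = (105 − 40) / (242 − 40) = 65/202 = 0.32178.
Check on R: (159 − 203)/(66 − 203) = 0.3212 ✓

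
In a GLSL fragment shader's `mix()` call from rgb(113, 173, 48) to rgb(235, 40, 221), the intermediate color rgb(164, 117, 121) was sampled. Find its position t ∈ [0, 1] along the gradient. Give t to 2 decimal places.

0.42

Invert the lerp on the B channel (largest span, 173): t = (121 − 48) / (221 − 48) = 73/173 = 0.42197.
Check on R: (164 − 113)/(235 − 113) = 0.418 ✓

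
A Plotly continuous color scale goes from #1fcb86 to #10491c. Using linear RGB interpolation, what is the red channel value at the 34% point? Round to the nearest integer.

26

R₁ = 31 (from #1fcb86), R₂ = 16 (from #10491c).
R = 31 + 0.34 × (16 − 31) = 25.9 → 26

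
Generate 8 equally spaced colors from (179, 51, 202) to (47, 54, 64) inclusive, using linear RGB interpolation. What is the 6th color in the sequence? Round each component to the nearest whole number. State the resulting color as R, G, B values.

(85, 53, 103)

With 8 swatches and endpoints inclusive, swatch 6 sits at t = (6 − 1)/(8 − 1) = 5/7 ≈ 0.7143.
R = 179 + 0.7143 × (47 − 179) = 84.712 → 85
G = 51 + 0.7143 × (54 − 51) = 53.143 → 53
B = 202 + 0.7143 × (64 − 202) = 103.427 → 103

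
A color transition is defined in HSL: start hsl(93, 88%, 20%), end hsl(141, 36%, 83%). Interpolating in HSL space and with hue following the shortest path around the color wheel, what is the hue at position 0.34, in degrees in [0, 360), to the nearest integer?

Hue arc: Δh = 141 − 93 = 48° (|Δh| ≤ 180, already the shorter path).
H = 93 + 0.34 × (48) = 109.32 → 109°

109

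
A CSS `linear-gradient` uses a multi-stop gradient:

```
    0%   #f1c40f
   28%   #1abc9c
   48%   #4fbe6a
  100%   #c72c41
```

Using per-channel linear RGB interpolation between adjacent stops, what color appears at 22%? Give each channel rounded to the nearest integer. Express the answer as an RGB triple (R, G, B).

(72, 190, 126)

22% lies between the 0% and 28% stops, so the local fraction is t = (22 − 0)/(28 − 0) = 22/28 ≈ 0.7857.
#f1c40f → (241, 196, 15); #1abc9c → (26, 188, 156).
R = 241 + 0.7857 × (26 − 241) = 72.075 → 72
G = 196 + 0.7857 × (188 − 196) = 189.714 → 190
B = 15 + 0.7857 × (156 − 15) = 125.784 → 126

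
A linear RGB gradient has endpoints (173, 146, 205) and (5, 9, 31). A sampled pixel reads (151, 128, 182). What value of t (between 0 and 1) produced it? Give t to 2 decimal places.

0.13

Invert the lerp on the B channel (largest span, 174): t = (182 − 205) / (31 − 205) = -23/-174 = 0.13218.
Check on R: (151 − 173)/(5 − 173) = 0.131 ✓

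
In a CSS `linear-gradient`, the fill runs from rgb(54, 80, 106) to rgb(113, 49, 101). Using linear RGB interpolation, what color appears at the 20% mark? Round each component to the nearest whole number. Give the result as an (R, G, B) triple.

20% corresponds to t = 0.2.
R = 54 + 0.2 × (113 − 54) = 54 + 0.2 × 59 = 65.8 → 66
G = 80 + 0.2 × (49 − 80) = 80 + 0.2 × -31 = 73.8 → 74
B = 106 + 0.2 × (101 − 106) = 106 + 0.2 × -5 = 105 → 105

(66, 74, 105)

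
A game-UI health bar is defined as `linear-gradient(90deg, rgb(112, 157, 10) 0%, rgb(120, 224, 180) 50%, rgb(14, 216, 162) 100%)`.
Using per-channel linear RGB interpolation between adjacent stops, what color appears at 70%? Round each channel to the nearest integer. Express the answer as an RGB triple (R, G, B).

(78, 221, 173)

70% lies between the 50% and 100% stops, so the local fraction is t = (70 − 50)/(100 − 50) = 20/50 ≈ 0.4.
R = 120 + 0.4 × (14 − 120) = 77.6 → 78
G = 224 + 0.4 × (216 − 224) = 220.8 → 221
B = 180 + 0.4 × (162 − 180) = 172.8 → 173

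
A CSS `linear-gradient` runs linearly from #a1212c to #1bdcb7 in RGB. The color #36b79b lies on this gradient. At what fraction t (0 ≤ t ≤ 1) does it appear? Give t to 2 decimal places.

Invert the lerp on the G channel (largest span, 187): t = (183 − 33) / (220 − 33) = 150/187 = 0.80214.
Check on R: (54 − 161)/(27 − 161) = 0.7985 ✓

0.80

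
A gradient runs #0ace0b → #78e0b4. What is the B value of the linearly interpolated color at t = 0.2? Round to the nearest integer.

45

B₁ = 11 (from #0ace0b), B₂ = 180 (from #78e0b4).
B = 11 + 0.2 × (180 − 11) = 44.8 → 45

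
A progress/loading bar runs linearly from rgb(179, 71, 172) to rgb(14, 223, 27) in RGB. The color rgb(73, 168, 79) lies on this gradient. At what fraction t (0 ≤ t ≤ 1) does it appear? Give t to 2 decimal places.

Invert the lerp on the R channel (largest span, 165): t = (73 − 179) / (14 − 179) = -106/-165 = 0.64242.
Check on G: (168 − 71)/(223 − 71) = 0.6382 ✓

0.64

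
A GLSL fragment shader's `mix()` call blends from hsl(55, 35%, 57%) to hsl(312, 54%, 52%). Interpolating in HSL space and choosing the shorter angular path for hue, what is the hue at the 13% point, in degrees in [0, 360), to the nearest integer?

42

Hue: 312 − 55 = 257°, but |257| > 180 so the shorter arc goes the other way: Δh = 257 − 360 = -103°.
H = 55 + 0.13 × (-103) = 41.61 → 42°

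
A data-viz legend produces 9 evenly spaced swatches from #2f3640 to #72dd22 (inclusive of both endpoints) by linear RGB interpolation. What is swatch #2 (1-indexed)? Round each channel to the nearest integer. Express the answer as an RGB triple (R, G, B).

(55, 75, 60)

With 9 swatches and endpoints inclusive, swatch 2 sits at t = (2 − 1)/(9 − 1) = 1/8 ≈ 0.125.
#2f3640 → (47, 54, 64); #72dd22 → (114, 221, 34).
R = 47 + 0.125 × (114 − 47) = 55.375 → 55
G = 54 + 0.125 × (221 − 54) = 74.875 → 75
B = 64 + 0.125 × (34 − 64) = 60.25 → 60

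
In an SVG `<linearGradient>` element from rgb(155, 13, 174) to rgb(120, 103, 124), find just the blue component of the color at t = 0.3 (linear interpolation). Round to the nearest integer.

B = 174 + 0.3 × (124 − 174) = 159 → 159

159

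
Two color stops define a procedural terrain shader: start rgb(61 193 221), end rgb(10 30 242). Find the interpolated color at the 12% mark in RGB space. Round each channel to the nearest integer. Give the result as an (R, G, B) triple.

(55, 173, 224)

12% corresponds to t = 0.12.
R = 61 + 0.12 × (10 − 61) = 61 + 0.12 × -51 = 54.88 → 55
G = 193 + 0.12 × (30 − 193) = 193 + 0.12 × -163 = 173.44 → 173
B = 221 + 0.12 × (242 − 221) = 221 + 0.12 × 21 = 223.52 → 224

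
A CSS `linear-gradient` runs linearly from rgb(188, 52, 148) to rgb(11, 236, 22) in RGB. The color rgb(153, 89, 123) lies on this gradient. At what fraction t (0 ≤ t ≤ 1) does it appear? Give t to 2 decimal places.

Invert the lerp on the G channel (largest span, 184): t = (89 − 52) / (236 − 52) = 37/184 = 0.20109.
Check on R: (153 − 188)/(11 − 188) = 0.1977 ✓

0.20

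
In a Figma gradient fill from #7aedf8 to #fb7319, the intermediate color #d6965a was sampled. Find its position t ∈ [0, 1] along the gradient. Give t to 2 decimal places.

0.71

Invert the lerp on the B channel (largest span, 223): t = (90 − 248) / (25 − 248) = -158/-223 = 0.70852.
Check on R: (214 − 122)/(251 − 122) = 0.7132 ✓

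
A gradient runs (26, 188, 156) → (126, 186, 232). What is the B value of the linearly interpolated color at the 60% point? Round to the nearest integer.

202

B = 156 + 0.6 × (232 − 156) = 201.6 → 202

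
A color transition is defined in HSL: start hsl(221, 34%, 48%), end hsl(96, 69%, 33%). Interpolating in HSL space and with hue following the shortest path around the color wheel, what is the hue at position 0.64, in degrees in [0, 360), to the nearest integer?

Hue arc: Δh = 96 − 221 = -125° (|Δh| ≤ 180, already the shorter path).
H = 221 + 0.64 × (-125) = 141 → 141°

141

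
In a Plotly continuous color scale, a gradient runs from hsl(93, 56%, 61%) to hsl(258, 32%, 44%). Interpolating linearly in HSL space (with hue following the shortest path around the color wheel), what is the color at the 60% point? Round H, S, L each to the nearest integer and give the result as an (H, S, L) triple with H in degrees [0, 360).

Hue arc: Δh = 258 − 93 = 165° (|Δh| ≤ 180, already the shorter path).
H = 93 + 0.6 × (165) = 192 → 192°
S = 56 + 0.6 × (32 − 56) = 41.6 → 42%
L = 61 + 0.6 × (44 − 61) = 50.8 → 51%

(192, 42, 51)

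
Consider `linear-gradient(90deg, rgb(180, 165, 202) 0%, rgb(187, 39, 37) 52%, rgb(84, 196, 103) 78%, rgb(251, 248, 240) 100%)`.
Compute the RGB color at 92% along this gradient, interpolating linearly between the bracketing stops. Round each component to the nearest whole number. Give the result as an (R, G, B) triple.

92% lies between the 78% and 100% stops, so the local fraction is t = (92 − 78)/(100 − 78) = 14/22 ≈ 0.6364.
R = 84 + 0.6364 × (251 − 84) = 190.279 → 190
G = 196 + 0.6364 × (248 − 196) = 229.093 → 229
B = 103 + 0.6364 × (240 − 103) = 190.187 → 190

(190, 229, 190)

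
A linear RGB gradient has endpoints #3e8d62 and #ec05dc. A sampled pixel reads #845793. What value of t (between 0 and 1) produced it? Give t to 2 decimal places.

0.40

Invert the lerp on the R channel (largest span, 174): t = (132 − 62) / (236 − 62) = 70/174 = 0.4023.
Check on G: (87 − 141)/(5 − 141) = 0.3971 ✓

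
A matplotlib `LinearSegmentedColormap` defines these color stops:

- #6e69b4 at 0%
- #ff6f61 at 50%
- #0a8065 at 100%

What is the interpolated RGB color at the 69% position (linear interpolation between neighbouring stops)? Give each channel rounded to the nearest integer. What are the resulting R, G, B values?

69% lies between the 50% and 100% stops, so the local fraction is t = (69 − 50)/(100 − 50) = 19/50 ≈ 0.38.
#ff6f61 → (255, 111, 97); #0a8065 → (10, 128, 101).
R = 255 + 0.38 × (10 − 255) = 161.9 → 162
G = 111 + 0.38 × (128 − 111) = 117.46 → 117
B = 97 + 0.38 × (101 − 97) = 98.52 → 99

(162, 117, 99)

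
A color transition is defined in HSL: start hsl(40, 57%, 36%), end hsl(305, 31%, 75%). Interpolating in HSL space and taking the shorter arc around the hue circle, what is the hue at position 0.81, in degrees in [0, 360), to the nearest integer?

323

Hue: 305 − 40 = 265°, but |265| > 180 so the shorter arc goes the other way: Δh = 265 − 360 = -95°.
H = 40 + 0.81 × (-95) = -36.95 → -37 → -37 mod 360 = 323°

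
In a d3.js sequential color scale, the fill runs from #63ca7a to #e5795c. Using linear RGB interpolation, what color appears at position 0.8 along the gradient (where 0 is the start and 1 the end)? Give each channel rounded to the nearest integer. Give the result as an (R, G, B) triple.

#63ca7a → (99, 202, 122); #e5795c → (229, 121, 92).
R = 99 + 0.8 × (229 − 99) = 99 + 0.8 × 130 = 203 → 203
G = 202 + 0.8 × (121 − 202) = 202 + 0.8 × -81 = 137.2 → 137
B = 122 + 0.8 × (92 − 122) = 122 + 0.8 × -30 = 98 → 98

(203, 137, 98)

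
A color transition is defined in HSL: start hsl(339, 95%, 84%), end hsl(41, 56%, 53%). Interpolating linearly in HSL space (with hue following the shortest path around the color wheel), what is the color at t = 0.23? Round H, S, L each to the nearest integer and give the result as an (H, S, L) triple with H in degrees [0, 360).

Hue: 41 − 339 = -298°, but |-298| > 180 so the shorter arc goes the other way: Δh = -298 + 360 = 62°.
H = 339 + 0.23 × (62) = 353.26 → 353°
S = 95 + 0.23 × (56 − 95) = 86.03 → 86%
L = 84 + 0.23 × (53 − 84) = 76.87 → 77%

(353, 86, 77)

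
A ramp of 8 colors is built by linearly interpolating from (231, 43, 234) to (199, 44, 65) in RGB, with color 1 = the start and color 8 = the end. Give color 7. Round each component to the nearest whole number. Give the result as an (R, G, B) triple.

With 8 swatches and endpoints inclusive, swatch 7 sits at t = (7 − 1)/(8 − 1) = 6/7 ≈ 0.8571.
R = 231 + 0.8571 × (199 − 231) = 203.573 → 204
G = 43 + 0.8571 × (44 − 43) = 43.857 → 44
B = 234 + 0.8571 × (65 − 234) = 89.15 → 89

(204, 44, 89)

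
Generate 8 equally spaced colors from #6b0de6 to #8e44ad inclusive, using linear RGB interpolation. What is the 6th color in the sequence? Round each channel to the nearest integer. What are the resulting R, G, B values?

With 8 swatches and endpoints inclusive, swatch 6 sits at t = (6 − 1)/(8 − 1) = 5/7 ≈ 0.7143.
#6b0de6 → (107, 13, 230); #8e44ad → (142, 68, 173).
R = 107 + 0.7143 × (142 − 107) = 132 → 132
G = 13 + 0.7143 × (68 − 13) = 52.287 → 52
B = 230 + 0.7143 × (173 − 230) = 189.285 → 189

(132, 52, 189)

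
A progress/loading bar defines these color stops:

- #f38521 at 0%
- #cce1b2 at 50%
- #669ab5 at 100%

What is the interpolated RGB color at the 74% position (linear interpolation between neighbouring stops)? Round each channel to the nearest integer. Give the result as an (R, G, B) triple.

74% lies between the 50% and 100% stops, so the local fraction is t = (74 − 50)/(100 − 50) = 24/50 ≈ 0.48.
#cce1b2 → (204, 225, 178); #669ab5 → (102, 154, 181).
R = 204 + 0.48 × (102 − 204) = 155.04 → 155
G = 225 + 0.48 × (154 − 225) = 190.92 → 191
B = 178 + 0.48 × (181 − 178) = 179.44 → 179

(155, 191, 179)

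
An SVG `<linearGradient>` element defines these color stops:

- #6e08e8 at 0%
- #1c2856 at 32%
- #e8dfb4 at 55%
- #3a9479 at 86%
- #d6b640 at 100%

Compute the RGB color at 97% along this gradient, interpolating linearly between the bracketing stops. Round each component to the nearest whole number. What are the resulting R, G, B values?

97% lies between the 86% and 100% stops, so the local fraction is t = (97 − 86)/(100 − 86) = 11/14 ≈ 0.7857.
#3a9479 → (58, 148, 121); #d6b640 → (214, 182, 64).
R = 58 + 0.7857 × (214 − 58) = 180.569 → 181
G = 148 + 0.7857 × (182 − 148) = 174.714 → 175
B = 121 + 0.7857 × (64 − 121) = 76.215 → 76

(181, 175, 76)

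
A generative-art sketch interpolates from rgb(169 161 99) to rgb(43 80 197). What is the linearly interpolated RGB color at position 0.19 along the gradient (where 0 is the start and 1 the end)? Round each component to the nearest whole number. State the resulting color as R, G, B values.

R = 169 + 0.19 × (43 − 169) = 169 + 0.19 × -126 = 145.06 → 145
G = 161 + 0.19 × (80 − 161) = 161 + 0.19 × -81 = 145.61 → 146
B = 99 + 0.19 × (197 − 99) = 99 + 0.19 × 98 = 117.62 → 118
So the blended color is (145, 146, 118), about #919276.

(145, 146, 118)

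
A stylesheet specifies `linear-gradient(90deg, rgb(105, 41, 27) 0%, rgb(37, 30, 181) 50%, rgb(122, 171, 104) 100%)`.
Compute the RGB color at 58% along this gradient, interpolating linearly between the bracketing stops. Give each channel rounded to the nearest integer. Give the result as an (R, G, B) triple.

58% lies between the 50% and 100% stops, so the local fraction is t = (58 − 50)/(100 − 50) = 8/50 ≈ 0.16.
R = 37 + 0.16 × (122 − 37) = 50.6 → 51
G = 30 + 0.16 × (171 − 30) = 52.56 → 53
B = 181 + 0.16 × (104 − 181) = 168.68 → 169

(51, 53, 169)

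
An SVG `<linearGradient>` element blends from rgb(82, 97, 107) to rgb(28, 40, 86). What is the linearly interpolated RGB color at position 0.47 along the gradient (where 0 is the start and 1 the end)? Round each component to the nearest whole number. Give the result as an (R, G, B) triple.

R = 82 + 0.47 × (28 − 82) = 82 + 0.47 × -54 = 56.62 → 57
G = 97 + 0.47 × (40 − 97) = 97 + 0.47 × -57 = 70.21 → 70
B = 107 + 0.47 × (86 − 107) = 107 + 0.47 × -21 = 97.13 → 97
So the blended color is (57, 70, 97), about #394661.

(57, 70, 97)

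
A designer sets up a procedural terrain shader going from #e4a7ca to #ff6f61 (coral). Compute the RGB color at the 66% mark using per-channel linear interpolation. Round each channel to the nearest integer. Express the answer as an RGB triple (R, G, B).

(246, 130, 133)

#e4a7ca → (228, 167, 202); #ff6f61 → (255, 111, 97).
66% corresponds to t = 0.66.
R = 228 + 0.66 × (255 − 228) = 228 + 0.66 × 27 = 245.82 → 246
G = 167 + 0.66 × (111 − 167) = 167 + 0.66 × -56 = 130.04 → 130
B = 202 + 0.66 × (97 − 202) = 202 + 0.66 × -105 = 132.7 → 133
So the blended color is (246, 130, 133), about #f68285.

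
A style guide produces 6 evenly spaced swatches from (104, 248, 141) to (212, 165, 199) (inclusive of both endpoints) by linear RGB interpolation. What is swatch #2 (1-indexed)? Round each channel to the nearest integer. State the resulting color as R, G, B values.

(126, 231, 153)

With 6 swatches and endpoints inclusive, swatch 2 sits at t = (2 − 1)/(6 − 1) = 1/5 ≈ 0.2.
R = 104 + 0.2 × (212 − 104) = 125.6 → 126
G = 248 + 0.2 × (165 − 248) = 231.4 → 231
B = 141 + 0.2 × (199 − 141) = 152.6 → 153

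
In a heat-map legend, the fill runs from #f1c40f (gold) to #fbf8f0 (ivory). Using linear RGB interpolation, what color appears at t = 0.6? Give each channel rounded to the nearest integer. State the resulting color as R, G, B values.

(247, 227, 150)

#f1c40f → (241, 196, 15); #fbf8f0 → (251, 248, 240).
R = 241 + 0.6 × (251 − 241) = 241 + 0.6 × 10 = 247 → 247
G = 196 + 0.6 × (248 − 196) = 196 + 0.6 × 52 = 227.2 → 227
B = 15 + 0.6 × (240 − 15) = 15 + 0.6 × 225 = 150 → 150
So the blended color is (247, 227, 150), about #f7e396.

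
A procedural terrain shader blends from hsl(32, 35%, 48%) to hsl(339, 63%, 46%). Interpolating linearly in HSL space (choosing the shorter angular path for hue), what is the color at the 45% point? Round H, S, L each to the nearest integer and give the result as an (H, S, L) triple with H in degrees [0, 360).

(8, 48, 47)

Hue: 339 − 32 = 307°, but |307| > 180 so the shorter arc goes the other way: Δh = 307 − 360 = -53°.
H = 32 + 0.45 × (-53) = 8.15 → 8°
S = 35 + 0.45 × (63 − 35) = 47.6 → 48%
L = 48 + 0.45 × (46 − 48) = 47.1 → 47%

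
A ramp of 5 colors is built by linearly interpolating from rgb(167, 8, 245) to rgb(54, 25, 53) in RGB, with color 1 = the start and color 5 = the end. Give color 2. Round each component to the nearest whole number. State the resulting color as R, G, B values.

With 5 swatches and endpoints inclusive, swatch 2 sits at t = (2 − 1)/(5 − 1) = 1/4 ≈ 0.25.
R = 167 + 0.25 × (54 − 167) = 138.75 → 139
G = 8 + 0.25 × (25 − 8) = 12.25 → 12
B = 245 + 0.25 × (53 − 245) = 197 → 197

(139, 12, 197)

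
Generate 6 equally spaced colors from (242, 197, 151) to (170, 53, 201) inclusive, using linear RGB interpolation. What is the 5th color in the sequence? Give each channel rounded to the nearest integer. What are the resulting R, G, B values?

With 6 swatches and endpoints inclusive, swatch 5 sits at t = (5 − 1)/(6 − 1) = 4/5 ≈ 0.8.
R = 242 + 0.8 × (170 − 242) = 184.4 → 184
G = 197 + 0.8 × (53 − 197) = 81.8 → 82
B = 151 + 0.8 × (201 − 151) = 191 → 191

(184, 82, 191)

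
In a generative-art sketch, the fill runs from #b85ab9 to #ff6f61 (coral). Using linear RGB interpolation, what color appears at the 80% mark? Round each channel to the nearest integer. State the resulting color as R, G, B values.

#b85ab9 → (184, 90, 185); #ff6f61 → (255, 111, 97).
80% corresponds to t = 0.8.
R = 184 + 0.8 × (255 − 184) = 184 + 0.8 × 71 = 240.8 → 241
G = 90 + 0.8 × (111 − 90) = 90 + 0.8 × 21 = 106.8 → 107
B = 185 + 0.8 × (97 − 185) = 185 + 0.8 × -88 = 114.6 → 115
So the blended color is (241, 107, 115), about #f16b73.

(241, 107, 115)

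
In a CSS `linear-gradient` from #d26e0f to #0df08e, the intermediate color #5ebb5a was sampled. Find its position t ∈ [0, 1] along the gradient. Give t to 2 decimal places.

Invert the lerp on the R channel (largest span, 197): t = (94 − 210) / (13 − 210) = -116/-197 = 0.58883.
Check on G: (187 − 110)/(240 − 110) = 0.5923 ✓

0.59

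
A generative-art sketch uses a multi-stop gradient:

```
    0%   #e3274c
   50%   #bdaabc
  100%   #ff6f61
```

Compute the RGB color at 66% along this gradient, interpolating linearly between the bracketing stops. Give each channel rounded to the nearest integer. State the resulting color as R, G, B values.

(210, 151, 159)

66% lies between the 50% and 100% stops, so the local fraction is t = (66 − 50)/(100 − 50) = 16/50 ≈ 0.32.
#bdaabc → (189, 170, 188); #ff6f61 → (255, 111, 97).
R = 189 + 0.32 × (255 − 189) = 210.12 → 210
G = 170 + 0.32 × (111 − 170) = 151.12 → 151
B = 188 + 0.32 × (97 − 188) = 158.88 → 159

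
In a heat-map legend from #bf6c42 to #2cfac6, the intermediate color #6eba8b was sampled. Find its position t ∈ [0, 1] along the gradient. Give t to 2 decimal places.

0.55

Invert the lerp on the R channel (largest span, 147): t = (110 − 191) / (44 − 191) = -81/-147 = 0.55102.
Check on G: (186 − 108)/(250 − 108) = 0.5493 ✓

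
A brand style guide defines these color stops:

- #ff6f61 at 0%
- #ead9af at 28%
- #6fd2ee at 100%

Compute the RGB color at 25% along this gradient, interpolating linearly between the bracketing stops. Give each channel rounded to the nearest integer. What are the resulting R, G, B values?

(236, 206, 167)

25% lies between the 0% and 28% stops, so the local fraction is t = (25 − 0)/(28 − 0) = 25/28 ≈ 0.8929.
#ff6f61 → (255, 111, 97); #ead9af → (234, 217, 175).
R = 255 + 0.8929 × (234 − 255) = 236.249 → 236
G = 111 + 0.8929 × (217 − 111) = 205.647 → 206
B = 97 + 0.8929 × (175 − 97) = 166.646 → 167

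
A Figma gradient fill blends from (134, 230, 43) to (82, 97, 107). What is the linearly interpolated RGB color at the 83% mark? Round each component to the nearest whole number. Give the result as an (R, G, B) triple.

(91, 120, 96)

83% corresponds to t = 0.83.
R = 134 + 0.83 × (82 − 134) = 134 + 0.83 × -52 = 90.84 → 91
G = 230 + 0.83 × (97 − 230) = 230 + 0.83 × -133 = 119.61 → 120
B = 43 + 0.83 × (107 − 43) = 43 + 0.83 × 64 = 96.12 → 96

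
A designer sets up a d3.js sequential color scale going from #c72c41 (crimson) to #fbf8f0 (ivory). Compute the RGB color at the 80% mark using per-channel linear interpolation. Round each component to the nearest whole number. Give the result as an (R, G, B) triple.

#c72c41 → (199, 44, 65); #fbf8f0 → (251, 248, 240).
80% corresponds to t = 0.8.
R = 199 + 0.8 × (251 − 199) = 199 + 0.8 × 52 = 240.6 → 241
G = 44 + 0.8 × (248 − 44) = 44 + 0.8 × 204 = 207.2 → 207
B = 65 + 0.8 × (240 − 65) = 65 + 0.8 × 175 = 205 → 205

(241, 207, 205)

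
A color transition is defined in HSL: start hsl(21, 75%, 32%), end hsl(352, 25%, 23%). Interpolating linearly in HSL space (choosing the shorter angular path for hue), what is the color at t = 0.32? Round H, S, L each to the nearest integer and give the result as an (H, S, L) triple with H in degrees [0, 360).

Hue: 352 − 21 = 331°, but |331| > 180 so the shorter arc goes the other way: Δh = 331 − 360 = -29°.
H = 21 + 0.32 × (-29) = 11.72 → 12°
S = 75 + 0.32 × (25 − 75) = 59 → 59%
L = 32 + 0.32 × (23 − 32) = 29.12 → 29%

(12, 59, 29)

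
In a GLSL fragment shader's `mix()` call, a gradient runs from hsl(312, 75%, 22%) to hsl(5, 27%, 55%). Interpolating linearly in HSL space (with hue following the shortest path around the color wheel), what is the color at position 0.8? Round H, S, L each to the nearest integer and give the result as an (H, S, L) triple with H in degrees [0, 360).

Hue: 5 − 312 = -307°, but |-307| > 180 so the shorter arc goes the other way: Δh = -307 + 360 = 53°.
H = 312 + 0.8 × (53) = 354.4 → 354°
S = 75 + 0.8 × (27 − 75) = 36.6 → 37%
L = 22 + 0.8 × (55 − 22) = 48.4 → 48%

(354, 37, 48)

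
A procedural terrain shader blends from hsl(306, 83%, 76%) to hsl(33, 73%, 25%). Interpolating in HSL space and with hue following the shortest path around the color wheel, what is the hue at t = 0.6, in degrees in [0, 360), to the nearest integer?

Hue: 33 − 306 = -273°, but |-273| > 180 so the shorter arc goes the other way: Δh = -273 + 360 = 87°.
H = 306 + 0.6 × (87) = 358.2 → 358°

358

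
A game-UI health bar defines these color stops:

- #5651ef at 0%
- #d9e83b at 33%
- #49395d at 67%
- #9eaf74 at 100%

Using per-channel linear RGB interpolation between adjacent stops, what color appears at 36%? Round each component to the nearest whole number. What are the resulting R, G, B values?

36% lies between the 33% and 67% stops, so the local fraction is t = (36 − 33)/(67 − 33) = 3/34 ≈ 0.0882.
#d9e83b → (217, 232, 59); #49395d → (73, 57, 93).
R = 217 + 0.0882 × (73 − 217) = 204.299 → 204
G = 232 + 0.0882 × (57 − 232) = 216.565 → 217
B = 59 + 0.0882 × (93 − 59) = 61.999 → 62

(204, 217, 62)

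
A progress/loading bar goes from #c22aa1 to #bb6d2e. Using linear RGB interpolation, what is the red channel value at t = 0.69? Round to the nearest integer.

189

R₁ = 194 (from #c22aa1), R₂ = 187 (from #bb6d2e).
R = 194 + 0.69 × (187 − 194) = 189.17 → 189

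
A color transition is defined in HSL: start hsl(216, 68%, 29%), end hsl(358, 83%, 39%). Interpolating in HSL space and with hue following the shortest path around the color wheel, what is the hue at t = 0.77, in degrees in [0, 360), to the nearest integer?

Hue arc: Δh = 358 − 216 = 142° (|Δh| ≤ 180, already the shorter path).
H = 216 + 0.77 × (142) = 325.34 → 325°

325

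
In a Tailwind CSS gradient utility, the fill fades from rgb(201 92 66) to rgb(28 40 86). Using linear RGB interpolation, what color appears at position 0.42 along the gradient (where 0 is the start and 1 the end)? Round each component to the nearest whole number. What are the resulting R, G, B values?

(128, 70, 74)

R = 201 + 0.42 × (28 − 201) = 201 + 0.42 × -173 = 128.34 → 128
G = 92 + 0.42 × (40 − 92) = 92 + 0.42 × -52 = 70.16 → 70
B = 66 + 0.42 × (86 − 66) = 66 + 0.42 × 20 = 74.4 → 74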